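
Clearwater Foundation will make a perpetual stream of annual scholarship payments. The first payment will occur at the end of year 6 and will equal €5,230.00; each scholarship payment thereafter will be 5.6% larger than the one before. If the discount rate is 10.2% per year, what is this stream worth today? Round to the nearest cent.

Value at end of year 5: C₁ / (r − g) = €5,230.00 / (0.102 − 0.056) = €113,695.6522
Discount to today: PV = €113,695.6522 / (1 + 0.102)^5 = €113,695.6522 / 1.625204 = €69,957.76

€69957.76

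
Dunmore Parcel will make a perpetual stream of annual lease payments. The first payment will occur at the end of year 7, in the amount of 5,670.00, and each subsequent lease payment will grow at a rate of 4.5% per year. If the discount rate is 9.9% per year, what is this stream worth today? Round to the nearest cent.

59594.08

Value at end of year 6: C₁ / (r − g) = 5,670.00 / (0.099 − 0.045) = 105,000.0000
Discount to today: PV = 105,000.0000 / (1 + 0.099)^6 = 105,000.0000 / 1.761920 = 59,594.08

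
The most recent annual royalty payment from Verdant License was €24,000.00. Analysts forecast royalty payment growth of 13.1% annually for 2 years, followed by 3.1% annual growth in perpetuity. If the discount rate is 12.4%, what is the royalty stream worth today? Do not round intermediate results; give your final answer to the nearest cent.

D_1 = 27144.00000
D_2 = 30699.86400
Terminal value at year 2: TV = D_2×(1+g_2)/(r−g_2) = 31651.55978/0.093 = 340339.35252
P_0 = D_1/(1+r)^1 + D_2/(1+r)^2 + TV/(1+r)^2
    = 24149.46619 + 24299.86322 + 269388.80627 = 317838.13569

€317838.14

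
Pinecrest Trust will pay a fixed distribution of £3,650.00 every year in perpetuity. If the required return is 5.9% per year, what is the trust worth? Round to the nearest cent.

£61864.41

Level perpetuity: PV = C / r = £3,650.00 / 0.059 = £61,864.41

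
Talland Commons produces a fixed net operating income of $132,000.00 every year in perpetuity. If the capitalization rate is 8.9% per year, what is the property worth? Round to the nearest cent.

$1483146.07

Level perpetuity: PV = C / r = $132,000.00 / 0.089 = $1,483,146.07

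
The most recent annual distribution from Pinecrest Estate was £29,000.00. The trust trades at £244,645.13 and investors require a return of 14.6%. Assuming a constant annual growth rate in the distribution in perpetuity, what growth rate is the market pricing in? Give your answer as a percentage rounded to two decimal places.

P = D₀(1+g)/(r−g) ⇒ P(r−g) = D₀(1+g) ⇒ g(P+D₀) = P·r − D₀
g = (P·r − D₀)/(P + D₀) = (£244,645.13×0.146 − £29,000.00) / (£244,645.13 + £29,000.00) = 0.024551

2.46%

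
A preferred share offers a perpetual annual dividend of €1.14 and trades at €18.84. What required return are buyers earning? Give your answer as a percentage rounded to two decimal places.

6.05%

P = C/r ⇒ r = C/P = €1.14/€18.84 = 0.060510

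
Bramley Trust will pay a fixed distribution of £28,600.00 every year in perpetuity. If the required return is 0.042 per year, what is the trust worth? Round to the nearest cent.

Level perpetuity: PV = C / r = £28,600.00 / 0.042 = £680,952.38

£680952.38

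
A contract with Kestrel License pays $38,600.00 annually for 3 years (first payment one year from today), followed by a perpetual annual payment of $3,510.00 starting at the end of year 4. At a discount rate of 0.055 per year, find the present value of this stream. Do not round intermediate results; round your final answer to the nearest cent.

$158488.66

PV of 3-year annuity: $38,600.00 × [1 − (1+0.055)^−3] / 0.055 = 104140.22841
Perpetuity value at year 3: $3,510.00 / 0.055 = 63818.18182
PV of perpetuity: 63818.18182 / (1+0.055)^3 = 54348.43566
Total PV = 104140.22841 + 54348.43566 = 158488.66407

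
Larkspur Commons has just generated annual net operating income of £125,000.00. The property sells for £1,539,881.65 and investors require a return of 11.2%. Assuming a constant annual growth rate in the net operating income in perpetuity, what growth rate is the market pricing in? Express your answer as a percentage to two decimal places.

2.85%

P = D₀(1+g)/(r−g) ⇒ P(r−g) = D₀(1+g) ⇒ g(P+D₀) = P·r − D₀
g = (P·r − D₀)/(P + D₀) = (£1,539,881.65×0.112 − £125,000.00) / (£1,539,881.65 + £125,000.00) = 0.028511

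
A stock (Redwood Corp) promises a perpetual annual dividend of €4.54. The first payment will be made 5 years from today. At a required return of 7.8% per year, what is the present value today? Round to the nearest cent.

€43.10

Value at end of year 4: C / r = €4.54 / 0.078 = €58.2051
Discount to today: PV = €58.2051 / (1 + 0.078)^4 = €58.2051 / 1.350439 = €43.10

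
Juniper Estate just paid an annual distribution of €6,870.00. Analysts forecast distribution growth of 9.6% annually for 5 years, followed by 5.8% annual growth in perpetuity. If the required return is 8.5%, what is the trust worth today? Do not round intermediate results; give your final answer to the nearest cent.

€318536.91

D_1 = 7529.52000
D_2 = 8252.35392
D_3 = 9044.57990
D_4 = 9912.85957
D_5 = 10864.49408
Terminal value at year 5: TV = D_5×(1+g_2)/(r−g_2) = 11494.63474/0.027 = 425727.21265
P_0 = D_1/(1+r)^1 + D_2/(1+r)^2 + D_3/(1+r)^3 + D_4/(1+r)^4 + D_5/(1+r)^5 + TV/(1+r)^5
    = 6939.64977 + 7010.00567 + 7081.07485 + 7152.86455 + 7225.38207 + 283127.93434 = 318536.91124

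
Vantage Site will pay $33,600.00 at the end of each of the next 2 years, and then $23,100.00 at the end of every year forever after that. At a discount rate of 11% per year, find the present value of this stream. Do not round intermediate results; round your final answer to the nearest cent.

$227981.50

PV of 2-year annuity: $33,600.00 × [1 − (1+0.11)^−2] / 0.11 = 57540.78403
Perpetuity value at year 2: $23,100.00 / 0.11 = 210000.00000
PV of perpetuity: 210000.00000 / (1+0.11)^2 = 170440.71098
Total PV = 57540.78403 + 170440.71098 = 227981.49501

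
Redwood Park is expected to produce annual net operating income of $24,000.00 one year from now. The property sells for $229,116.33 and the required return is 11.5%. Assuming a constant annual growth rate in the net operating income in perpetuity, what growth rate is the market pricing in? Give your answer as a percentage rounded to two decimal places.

P = D₁/(r−g) ⇒ g = r − D₁/P = 0.115 − $24,000.00/$229,116.33 = 0.010250

1.02%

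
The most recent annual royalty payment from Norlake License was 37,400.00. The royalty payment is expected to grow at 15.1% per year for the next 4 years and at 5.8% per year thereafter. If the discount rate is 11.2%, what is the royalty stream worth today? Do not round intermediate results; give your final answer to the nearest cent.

1004281.24

D_1 = 43047.40000
D_2 = 49547.55740
D_3 = 57029.23857
D_4 = 65640.65359
Terminal value at year 4: TV = D_4×(1+g_2)/(r−g_2) = 69447.81150/0.054 = 1286070.58332
P_0 = D_1/(1+r)^1 + D_2/(1+r)^2 + D_3/(1+r)^3 + D_4/(1+r)^4 + TV/(1+r)^4
    = 38711.69065 + 40069.38483 + 41474.69599 + 42929.29414 + 841096.17044 = 1004281.23606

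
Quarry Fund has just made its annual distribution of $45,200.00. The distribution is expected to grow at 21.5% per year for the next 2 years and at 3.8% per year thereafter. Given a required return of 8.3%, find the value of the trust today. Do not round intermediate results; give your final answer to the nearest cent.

$1419855.96

D_1 = 54918.00000
D_2 = 66725.37000
Terminal value at year 2: TV = D_2×(1+g_2)/(r−g_2) = 69260.93406/0.045 = 1539131.86800
P_0 = D_1/(1+r)^1 + D_2/(1+r)^2 + TV/(1+r)^2
    = 50709.14127 + 56889.75683 + 1312257.05757 = 1419855.95568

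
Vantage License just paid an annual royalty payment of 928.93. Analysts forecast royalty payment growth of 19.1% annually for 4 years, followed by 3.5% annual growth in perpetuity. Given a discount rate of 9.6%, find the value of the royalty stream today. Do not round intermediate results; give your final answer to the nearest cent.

26572.29

D_1 = 1106.35563
D_2 = 1317.66956
D_3 = 1569.34444
D_4 = 1869.08923
Terminal value at year 4: TV = D_4×(1+g_2)/(r−g_2) = 1934.50735/0.061 = 31713.23527
P_0 = D_1/(1+r)^1 + D_2/(1+r)^2 + D_3/(1+r)^3 + D_4/(1+r)^4 + TV/(1+r)^4
    = 1009.44857 + 1096.94639 + 1192.02842 + 1295.35205 + 21978.51436 = 26572.28979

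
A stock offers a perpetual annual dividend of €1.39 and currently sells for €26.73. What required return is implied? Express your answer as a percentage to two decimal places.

5.20%

P = C/r ⇒ r = C/P = €1.39/€26.73 = 0.052001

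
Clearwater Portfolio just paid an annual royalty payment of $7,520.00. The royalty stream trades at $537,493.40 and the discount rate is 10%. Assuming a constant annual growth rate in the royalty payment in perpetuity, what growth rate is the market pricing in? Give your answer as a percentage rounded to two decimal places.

8.48%

P = D₀(1+g)/(r−g) ⇒ P(r−g) = D₀(1+g) ⇒ g(P+D₀) = P·r − D₀
g = (P·r − D₀)/(P + D₀) = ($537,493.40×0.1 − $7,520.00) / ($537,493.40 + $7,520.00) = 0.084822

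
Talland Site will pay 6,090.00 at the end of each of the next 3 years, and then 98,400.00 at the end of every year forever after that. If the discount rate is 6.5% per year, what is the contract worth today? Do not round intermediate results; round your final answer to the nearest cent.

PV of 3-year annuity: 6,090.00 × [1 − (1+0.065)^−3] / 0.065 = 16129.21586
Perpetuity value at year 3: 98,400.00 / 0.065 = 1513846.15385
PV of perpetuity: 1513846.15385 / (1+0.065)^3 = 1253236.16359
Total PV = 16129.21586 + 1253236.16359 = 1269365.37945

1269365.38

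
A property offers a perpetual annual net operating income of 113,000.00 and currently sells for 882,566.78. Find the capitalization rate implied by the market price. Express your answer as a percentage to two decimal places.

P = C/r ⇒ r = C/P = 113,000.00/882,566.78 = 0.128036

12.80%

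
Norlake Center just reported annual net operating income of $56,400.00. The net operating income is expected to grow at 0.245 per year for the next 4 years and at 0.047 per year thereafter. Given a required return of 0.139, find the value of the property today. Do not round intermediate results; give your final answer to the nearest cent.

D_1 = 70218.00000
D_2 = 87421.41000
D_3 = 108839.65545
D_4 = 135505.37104
Terminal value at year 4: TV = D_4×(1+g_2)/(r−g_2) = 141874.12347/0.092 = 1542110.03776
P_0 = D_1/(1+r)^1 + D_2/(1+r)^2 + D_3/(1+r)^3 + D_4/(1+r)^4 + TV/(1+r)^4
    = 61648.81475 + 67386.10567 + 73657.33237 + 80512.18507 + 916263.67141 = 1199468.10927

$1199468.11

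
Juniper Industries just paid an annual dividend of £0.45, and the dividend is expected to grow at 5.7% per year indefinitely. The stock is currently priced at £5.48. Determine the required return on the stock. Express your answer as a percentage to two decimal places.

D₁ = £0.45 × 1.057 = £0.4757
P = D₁/(r − g) ⇒ r = D₁/P + g = £0.4757/£5.48 + 0.057 = 0.086797 + 0.057 = 0.143797

14.38%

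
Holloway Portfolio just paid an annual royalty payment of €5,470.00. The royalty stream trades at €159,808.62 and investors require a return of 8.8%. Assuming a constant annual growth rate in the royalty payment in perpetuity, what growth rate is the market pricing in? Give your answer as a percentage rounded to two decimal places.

P = D₀(1+g)/(r−g) ⇒ P(r−g) = D₀(1+g) ⇒ g(P+D₀) = P·r − D₀
g = (P·r − D₀)/(P + D₀) = (€159,808.62×0.088 − €5,470.00) / (€159,808.62 + €5,470.00) = 0.051992

5.20%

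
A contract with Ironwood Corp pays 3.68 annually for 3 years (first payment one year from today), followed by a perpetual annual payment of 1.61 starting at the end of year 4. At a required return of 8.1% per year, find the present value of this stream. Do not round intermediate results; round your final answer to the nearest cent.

PV of 3-year annuity: 3.68 × [1 − (1+0.081)^−3] / 0.081 = 9.46663
Perpetuity value at year 3: 1.61 / 0.081 = 19.87654
PV of perpetuity: 19.87654 / (1+0.081)^3 = 15.73489
Total PV = 9.46663 + 15.73489 = 25.20152

25.20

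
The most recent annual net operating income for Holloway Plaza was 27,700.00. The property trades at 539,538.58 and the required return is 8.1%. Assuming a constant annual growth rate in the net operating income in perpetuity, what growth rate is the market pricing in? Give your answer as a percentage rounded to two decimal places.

2.82%

P = D₀(1+g)/(r−g) ⇒ P(r−g) = D₀(1+g) ⇒ g(P+D₀) = P·r − D₀
g = (P·r − D₀)/(P + D₀) = (539,538.58×0.081 − 27,700.00) / (539,538.58 + 27,700.00) = 0.028211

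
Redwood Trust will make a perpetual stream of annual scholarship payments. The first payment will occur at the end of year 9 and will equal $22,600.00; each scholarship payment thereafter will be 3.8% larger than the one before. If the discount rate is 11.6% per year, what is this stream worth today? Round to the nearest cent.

Value at end of year 8: C₁ / (r − g) = $22,600.00 / (0.116 − 0.038) = $289,743.5897
Discount to today: PV = $289,743.5897 / (1 + 0.116)^8 = $289,743.5897 / 2.406099 = $120,420.46

$120420.46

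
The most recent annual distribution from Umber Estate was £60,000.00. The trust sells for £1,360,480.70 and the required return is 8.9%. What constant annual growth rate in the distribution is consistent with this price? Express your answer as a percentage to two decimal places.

4.30%

P = D₀(1+g)/(r−g) ⇒ P(r−g) = D₀(1+g) ⇒ g(P+D₀) = P·r − D₀
g = (P·r − D₀)/(P + D₀) = (£1,360,480.70×0.089 − £60,000.00) / (£1,360,480.70 + £60,000.00) = 0.043001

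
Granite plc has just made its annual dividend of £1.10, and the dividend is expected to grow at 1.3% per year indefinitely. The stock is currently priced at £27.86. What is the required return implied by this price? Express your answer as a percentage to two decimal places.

D₁ = £1.10 × 1.013 = £1.1143
P = D₁/(r − g) ⇒ r = D₁/P + g = £1.1143/£27.86 + 0.013 = 0.039996 + 0.013 = 0.052996

5.30%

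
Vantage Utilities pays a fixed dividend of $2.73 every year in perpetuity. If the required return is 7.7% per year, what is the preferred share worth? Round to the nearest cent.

$35.45

Level perpetuity: PV = C / r = $2.73 / 0.077 = $35.45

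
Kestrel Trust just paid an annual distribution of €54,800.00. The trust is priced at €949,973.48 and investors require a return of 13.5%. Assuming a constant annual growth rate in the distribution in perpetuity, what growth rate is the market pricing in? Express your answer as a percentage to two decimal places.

7.31%

P = D₀(1+g)/(r−g) ⇒ P(r−g) = D₀(1+g) ⇒ g(P+D₀) = P·r − D₀
g = (P·r − D₀)/(P + D₀) = (€949,973.48×0.135 − €54,800.00) / (€949,973.48 + €54,800.00) = 0.073097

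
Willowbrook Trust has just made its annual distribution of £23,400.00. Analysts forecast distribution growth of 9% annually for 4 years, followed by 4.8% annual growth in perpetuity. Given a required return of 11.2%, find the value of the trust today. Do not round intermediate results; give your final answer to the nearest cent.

£442801.06

D_1 = 25506.00000
D_2 = 27801.54000
D_3 = 30303.67860
D_4 = 33031.00967
Terminal value at year 4: TV = D_4×(1+g_2)/(r−g_2) = 34616.49814/0.064 = 540882.78341
P_0 = D_1/(1+r)^1 + D_2/(1+r)^2 + D_3/(1+r)^3 + D_4/(1+r)^4 + TV/(1+r)^4
    = 22937.05036 + 22483.25980 + 22038.44710 + 21602.43466 + 353739.86753 = 442801.05945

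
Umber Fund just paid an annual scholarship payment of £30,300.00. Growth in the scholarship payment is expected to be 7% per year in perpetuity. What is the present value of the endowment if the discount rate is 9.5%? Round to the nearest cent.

D₁ = D₀ × (1 + g) = £30,300.00 × 1.07 = £32,421.0000
Growing perpetuity: P = D₁ / (r − g) = £32,421.0000 / (0.095 − 0.07) = £1,296,840.00

£1296840.00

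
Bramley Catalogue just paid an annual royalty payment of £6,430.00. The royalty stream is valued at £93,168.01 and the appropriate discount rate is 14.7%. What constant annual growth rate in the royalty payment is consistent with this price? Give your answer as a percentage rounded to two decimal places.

P = D₀(1+g)/(r−g) ⇒ P(r−g) = D₀(1+g) ⇒ g(P+D₀) = P·r − D₀
g = (P·r − D₀)/(P + D₀) = (£93,168.01×0.147 − £6,430.00) / (£93,168.01 + £6,430.00) = 0.072950

7.30%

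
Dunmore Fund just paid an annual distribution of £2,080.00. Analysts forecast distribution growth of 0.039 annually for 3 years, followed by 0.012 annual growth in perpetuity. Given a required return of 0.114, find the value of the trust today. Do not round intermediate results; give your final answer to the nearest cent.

D_1 = 2161.12000
D_2 = 2245.40368
D_3 = 2332.97442
Terminal value at year 3: TV = D_3×(1+g_2)/(r−g_2) = 2360.97012/0.102 = 23146.76585
P_0 = D_1/(1+r)^1 + D_2/(1+r)^2 + D_3/(1+r)^3 + TV/(1+r)^3
    = 1939.96409 + 1809.35610 + 1687.54128 + 16743.05662 = 22179.91809

£22179.92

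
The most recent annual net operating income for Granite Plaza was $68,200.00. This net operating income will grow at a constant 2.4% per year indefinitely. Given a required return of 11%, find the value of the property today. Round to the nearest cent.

$812055.81

D₁ = D₀ × (1 + g) = $68,200.00 × 1.024 = $69,836.8000
Growing perpetuity: P = D₁ / (r − g) = $69,836.8000 / (0.11 − 0.024) = $812,055.81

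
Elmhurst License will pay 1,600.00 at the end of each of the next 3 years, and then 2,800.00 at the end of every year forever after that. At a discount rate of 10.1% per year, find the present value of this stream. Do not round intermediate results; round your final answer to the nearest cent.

24743.80

PV of 3-year annuity: 1,600.00 × [1 − (1+0.101)^−3] / 0.101 = 3971.96863
Perpetuity value at year 3: 2,800.00 / 0.101 = 27722.77228
PV of perpetuity: 27722.77228 / (1+0.101)^3 = 20771.82718
Total PV = 3971.96863 + 20771.82718 = 24743.79581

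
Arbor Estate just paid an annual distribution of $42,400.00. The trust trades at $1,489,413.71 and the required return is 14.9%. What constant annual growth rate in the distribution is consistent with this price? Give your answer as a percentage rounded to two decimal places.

11.72%

P = D₀(1+g)/(r−g) ⇒ P(r−g) = D₀(1+g) ⇒ g(P+D₀) = P·r − D₀
g = (P·r − D₀)/(P + D₀) = ($1,489,413.71×0.149 − $42,400.00) / ($1,489,413.71 + $42,400.00) = 0.117196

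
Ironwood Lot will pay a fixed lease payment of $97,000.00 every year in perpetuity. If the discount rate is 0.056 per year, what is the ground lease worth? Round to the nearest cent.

Level perpetuity: PV = C / r = $97,000.00 / 0.056 = $1,732,142.86

$1732142.86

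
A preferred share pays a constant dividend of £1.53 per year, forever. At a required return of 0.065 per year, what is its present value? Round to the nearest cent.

£23.54

Level perpetuity: PV = C / r = £1.53 / 0.065 = £23.54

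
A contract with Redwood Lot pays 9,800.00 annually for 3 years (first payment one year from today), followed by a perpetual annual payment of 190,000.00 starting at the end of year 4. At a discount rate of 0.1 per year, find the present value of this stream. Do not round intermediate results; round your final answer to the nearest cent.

1451869.27

PV of 3-year annuity: 9,800.00 × [1 − (1+0.1)^−3] / 0.1 = 24371.14951
Perpetuity value at year 3: 190,000.00 / 0.1 = 1900000.00000
PV of perpetuity: 1900000.00000 / (1+0.1)^3 = 1427498.12171
Total PV = 24371.14951 + 1427498.12171 = 1451869.27122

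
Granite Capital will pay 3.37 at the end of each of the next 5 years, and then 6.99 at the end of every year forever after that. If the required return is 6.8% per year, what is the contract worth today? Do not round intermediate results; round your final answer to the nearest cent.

PV of 5-year annuity: 3.37 × [1 − (1+0.068)^−5] / 0.068 = 13.89198
Perpetuity value at year 5: 6.99 / 0.068 = 102.79412
PV of perpetuity: 102.79412 / (1+0.068)^5 = 73.97960
Total PV = 13.89198 + 73.97960 = 87.87158

87.87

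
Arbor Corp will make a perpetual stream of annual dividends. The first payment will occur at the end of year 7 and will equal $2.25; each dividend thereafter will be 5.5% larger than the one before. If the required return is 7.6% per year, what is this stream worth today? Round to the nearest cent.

Value at end of year 6: C₁ / (r − g) = $2.25 / (0.076 − 0.055) = $107.1429
Discount to today: PV = $107.1429 / (1 + 0.076)^6 = $107.1429 / 1.551935 = $69.04

$69.04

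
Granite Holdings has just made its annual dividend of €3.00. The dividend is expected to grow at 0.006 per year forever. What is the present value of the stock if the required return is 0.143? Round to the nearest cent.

D₁ = D₀ × (1 + g) = €3.00 × 1.006 = €3.0180
Growing perpetuity: P = D₁ / (r − g) = €3.0180 / (0.143 − 0.006) = €22.03

€22.03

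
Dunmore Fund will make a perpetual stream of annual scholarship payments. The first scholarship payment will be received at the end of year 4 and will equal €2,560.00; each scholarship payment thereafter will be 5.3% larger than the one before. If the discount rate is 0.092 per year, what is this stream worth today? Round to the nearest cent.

Value at end of year 3: C₁ / (r − g) = €2,560.00 / (0.092 − 0.053) = €65,641.0256
Discount to today: PV = €65,641.0256 / (1 + 0.092)^3 = €65,641.0256 / 1.302171 = €50,408.93

€50408.93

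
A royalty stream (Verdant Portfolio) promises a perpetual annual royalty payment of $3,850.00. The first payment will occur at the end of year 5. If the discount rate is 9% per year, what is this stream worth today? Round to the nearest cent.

$30304.86

Value at end of year 4: C / r = $3,850.00 / 0.09 = $42,777.7778
Discount to today: PV = $42,777.7778 / (1 + 0.09)^4 = $42,777.7778 / 1.411582 = $30,304.86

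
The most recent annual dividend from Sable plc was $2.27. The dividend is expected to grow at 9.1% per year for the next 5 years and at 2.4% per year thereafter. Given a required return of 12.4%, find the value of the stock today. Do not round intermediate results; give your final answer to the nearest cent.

D_1 = 2.47657
D_2 = 2.70194
D_3 = 2.94781
D_4 = 3.21607
D_5 = 3.50873
Terminal value at year 5: TV = D_5×(1+g_2)/(r−g_2) = 3.59294/0.1 = 35.92937
P_0 = D_1/(1+r)^1 + D_2/(1+r)^2 + D_3/(1+r)^3 + D_4/(1+r)^4 + D_5/(1+r)^5 + TV/(1+r)^5
    = 2.20335 + 2.13866 + 2.07587 + 2.01493 + 1.95577 + 20.02710 = 30.41569

$30.42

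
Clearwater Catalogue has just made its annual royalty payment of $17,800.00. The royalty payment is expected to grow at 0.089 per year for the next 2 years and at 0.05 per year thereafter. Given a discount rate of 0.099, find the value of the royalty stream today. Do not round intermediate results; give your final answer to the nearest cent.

D_1 = 19384.20000
D_2 = 21109.39380
Terminal value at year 2: TV = D_2×(1+g_2)/(r−g_2) = 22164.86349/0.049 = 452344.15286
P_0 = D_1/(1+r)^1 + D_2/(1+r)^2 + TV/(1+r)^2
    = 17638.03458 + 17477.54291 + 374518.77657 = 409634.35405

$409634.35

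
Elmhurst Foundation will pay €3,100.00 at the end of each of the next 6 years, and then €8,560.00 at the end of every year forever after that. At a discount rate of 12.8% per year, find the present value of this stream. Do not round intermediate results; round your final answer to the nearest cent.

€44926.27

PV of 6-year annuity: €3,100.00 × [1 − (1+0.128)^−6] / 0.128 = 12461.73354
Perpetuity value at year 6: €8,560.00 / 0.128 = 66875.00000
PV of perpetuity: 66875.00000 / (1+0.128)^6 = 32464.53578
Total PV = 12461.73354 + 32464.53578 = 44926.26932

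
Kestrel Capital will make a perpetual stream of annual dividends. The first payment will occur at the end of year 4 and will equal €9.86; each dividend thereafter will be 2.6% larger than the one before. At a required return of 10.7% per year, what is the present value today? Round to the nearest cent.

Value at end of year 3: C₁ / (r − g) = €9.86 / (0.107 − 0.026) = €121.7284
Discount to today: PV = €121.7284 / (1 + 0.107)^3 = €121.7284 / 1.356572 = €89.73

€89.73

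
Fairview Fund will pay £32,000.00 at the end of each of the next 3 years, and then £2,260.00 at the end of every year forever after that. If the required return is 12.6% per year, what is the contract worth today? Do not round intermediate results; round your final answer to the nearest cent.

£88636.89

PV of 3-year annuity: £32,000.00 × [1 − (1+0.126)^−3] / 0.126 = 76073.04101
Perpetuity value at year 3: £2,260.00 / 0.126 = 17936.50794
PV of perpetuity: 17936.50794 / (1+0.126)^3 = 12563.84941
Total PV = 76073.04101 + 12563.84941 = 88636.89043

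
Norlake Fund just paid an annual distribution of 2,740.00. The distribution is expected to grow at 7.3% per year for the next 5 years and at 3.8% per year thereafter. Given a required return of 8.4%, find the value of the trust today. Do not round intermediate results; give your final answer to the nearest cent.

D_1 = 2940.02000
D_2 = 3154.64146
D_3 = 3384.93029
D_4 = 3632.03020
D_5 = 3897.16840
Terminal value at year 5: TV = D_5×(1+g_2)/(r−g_2) = 4045.26080/0.046 = 87940.45220
P_0 = D_1/(1+r)^1 + D_2/(1+r)^2 + D_3/(1+r)^3 + D_4/(1+r)^4 + D_5/(1+r)^5 + TV/(1+r)^5
    = 2712.19557 + 2684.67329 + 2657.43030 + 2630.46375 + 2603.77086 + 58754.65540 = 72043.18917

72043.19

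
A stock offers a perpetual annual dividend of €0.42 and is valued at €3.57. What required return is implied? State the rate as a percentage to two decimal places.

11.76%

P = C/r ⇒ r = C/P = €0.42/€3.57 = 0.117647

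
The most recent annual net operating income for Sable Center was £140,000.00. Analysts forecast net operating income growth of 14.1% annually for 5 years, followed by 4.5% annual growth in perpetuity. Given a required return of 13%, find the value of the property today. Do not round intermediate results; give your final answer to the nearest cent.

D_1 = 159740.00000
D_2 = 182263.34000
D_3 = 207962.47094
D_4 = 237285.17934
D_5 = 270742.38963
Terminal value at year 5: TV = D_5×(1+g_2)/(r−g_2) = 282925.79716/0.085 = 3328538.79016
P_0 = D_1/(1+r)^1 + D_2/(1+r)^2 + D_3/(1+r)^3 + D_4/(1+r)^4 + D_5/(1+r)^5 + TV/(1+r)^5
    = 141362.83186 + 142738.93022 + 144128.42423 + 145531.44429 + 146948.12207 + 1806597.50072 = 2527307.25339

£2527307.25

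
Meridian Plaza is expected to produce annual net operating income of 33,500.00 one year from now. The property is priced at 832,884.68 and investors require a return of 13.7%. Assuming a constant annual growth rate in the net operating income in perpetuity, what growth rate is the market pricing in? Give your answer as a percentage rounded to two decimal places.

9.68%

P = D₁/(r−g) ⇒ g = r − D₁/P = 0.137 − 33,500.00/832,884.68 = 0.096778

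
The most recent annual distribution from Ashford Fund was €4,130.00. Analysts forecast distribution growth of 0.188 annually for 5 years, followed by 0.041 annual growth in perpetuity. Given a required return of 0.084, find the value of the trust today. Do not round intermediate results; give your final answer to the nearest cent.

€185487.48

D_1 = 4906.44000
D_2 = 5828.85072
D_3 = 6924.67466
D_4 = 8226.51349
D_5 = 9773.09803
Terminal value at year 5: TV = D_5×(1+g_2)/(r−g_2) = 10173.79505/0.043 = 236599.88479
P_0 = D_1/(1+r)^1 + D_2/(1+r)^2 + D_3/(1+r)^3 + D_4/(1+r)^4 + D_5/(1+r)^5 + TV/(1+r)^5
    = 4526.23616 + 4960.48760 + 5436.40154 + 5957.97512 + 6529.58897 + 158076.79346 = 185487.48286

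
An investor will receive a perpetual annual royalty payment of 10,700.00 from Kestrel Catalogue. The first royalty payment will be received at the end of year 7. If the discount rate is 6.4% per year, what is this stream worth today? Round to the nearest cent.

115226.94

Value at end of year 6: C / r = 10,700.00 / 0.064 = 167,187.5000
Discount to today: PV = 167,187.5000 / (1 + 0.064)^6 = 167,187.5000 / 1.450941 = 115,226.94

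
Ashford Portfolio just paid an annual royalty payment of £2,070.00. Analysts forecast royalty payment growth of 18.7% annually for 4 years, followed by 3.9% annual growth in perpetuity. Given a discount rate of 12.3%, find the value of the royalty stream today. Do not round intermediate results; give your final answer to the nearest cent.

D_1 = 2457.09000
D_2 = 2916.56583
D_3 = 3461.96364
D_4 = 4109.35084
Terminal value at year 4: TV = D_4×(1+g_2)/(r−g_2) = 4269.61552/0.084 = 50828.75623
P_0 = D_1/(1+r)^1 + D_2/(1+r)^2 + D_3/(1+r)^3 + D_4/(1+r)^4 + TV/(1+r)^4
    = 2187.96972 + 2312.66257 + 2444.46168 + 2583.77205 + 31958.79954 = 41487.66557

£41487.67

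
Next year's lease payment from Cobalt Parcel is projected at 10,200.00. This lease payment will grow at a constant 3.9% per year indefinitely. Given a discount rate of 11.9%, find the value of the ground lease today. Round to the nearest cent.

Growing perpetuity: P = D₁ / (r − g) = 10,200.0000 / (0.119 − 0.039) = 127,500.00

127500.00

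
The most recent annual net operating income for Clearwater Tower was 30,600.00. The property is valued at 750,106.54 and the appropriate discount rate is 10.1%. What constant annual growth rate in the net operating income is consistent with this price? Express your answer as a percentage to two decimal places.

5.78%

P = D₀(1+g)/(r−g) ⇒ P(r−g) = D₀(1+g) ⇒ g(P+D₀) = P·r − D₀
g = (P·r − D₀)/(P + D₀) = (750,106.54×0.101 − 30,600.00) / (750,106.54 + 30,600.00) = 0.057846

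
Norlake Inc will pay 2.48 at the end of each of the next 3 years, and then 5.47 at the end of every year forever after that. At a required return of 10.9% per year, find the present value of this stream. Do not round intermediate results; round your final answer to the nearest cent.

PV of 3-year annuity: 2.48 × [1 − (1+0.109)^−3] / 0.109 = 6.07097
Perpetuity value at year 3: 5.47 / 0.109 = 50.18349
PV of perpetuity: 50.18349 / (1+0.109)^3 = 36.79308
Total PV = 6.07097 + 36.79308 = 42.86405

42.86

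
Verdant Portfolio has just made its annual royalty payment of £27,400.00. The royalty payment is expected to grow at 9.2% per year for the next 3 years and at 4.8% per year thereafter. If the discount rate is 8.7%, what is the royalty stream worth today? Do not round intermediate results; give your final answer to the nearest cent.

D_1 = 29920.80000
D_2 = 32673.51360
D_3 = 35679.47685
Terminal value at year 3: TV = D_3×(1+g_2)/(r−g_2) = 37392.09174/0.039 = 958771.58308
P_0 = D_1/(1+r)^1 + D_2/(1+r)^2 + D_3/(1+r)^3 + TV/(1+r)^3
    = 27526.03496 + 27652.64965 + 27779.84676 + 746494.34358 = 829452.87495

£829452.87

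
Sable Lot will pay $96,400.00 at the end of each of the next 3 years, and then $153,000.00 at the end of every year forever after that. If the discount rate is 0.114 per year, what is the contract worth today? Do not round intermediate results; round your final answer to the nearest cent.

$1204747.61

PV of 3-year annuity: $96,400.00 × [1 − (1+0.114)^−3] / 0.114 = 233944.83864
Perpetuity value at year 3: $153,000.00 / 0.114 = 1342105.26316
PV of perpetuity: 1342105.26316 / (1+0.114)^3 = 970802.77029
Total PV = 233944.83864 + 970802.77029 = 1204747.60893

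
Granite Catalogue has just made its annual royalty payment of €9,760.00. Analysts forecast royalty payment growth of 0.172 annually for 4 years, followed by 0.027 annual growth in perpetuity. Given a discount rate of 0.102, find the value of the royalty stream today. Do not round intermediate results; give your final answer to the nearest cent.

D_1 = 11438.72000
D_2 = 13406.17984
D_3 = 15712.04277
D_4 = 18414.51413
Terminal value at year 4: TV = D_4×(1+g_2)/(r−g_2) = 18911.70601/0.075 = 252156.08014
P_0 = D_1/(1+r)^1 + D_2/(1+r)^2 + D_3/(1+r)^3 + D_4/(1+r)^4 + TV/(1+r)^4
    = 10379.96370 + 11039.30804 + 11740.53450 + 12486.30348 + 170979.11568 = 216625.22541

€216625.23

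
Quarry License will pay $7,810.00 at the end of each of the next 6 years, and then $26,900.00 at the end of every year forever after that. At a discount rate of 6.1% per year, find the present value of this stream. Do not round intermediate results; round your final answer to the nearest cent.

$347406.10

PV of 6-year annuity: $7,810.00 × [1 − (1+0.061)^−6] / 0.061 = 38283.93626
Perpetuity value at year 6: $26,900.00 / 0.061 = 440983.60656
PV of perpetuity: 440983.60656 / (1+0.061)^6 = 309122.16156
Total PV = 38283.93626 + 309122.16156 = 347406.09782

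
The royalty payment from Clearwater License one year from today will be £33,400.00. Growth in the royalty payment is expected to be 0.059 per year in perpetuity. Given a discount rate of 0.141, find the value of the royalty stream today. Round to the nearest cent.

£407317.07

Growing perpetuity: P = D₁ / (r − g) = £33,400.0000 / (0.141 − 0.059) = £407,317.07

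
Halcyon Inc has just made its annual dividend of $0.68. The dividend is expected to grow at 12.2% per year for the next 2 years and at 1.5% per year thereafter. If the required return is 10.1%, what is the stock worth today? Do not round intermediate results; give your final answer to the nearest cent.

D_1 = 0.76296
D_2 = 0.85604
Terminal value at year 2: TV = D_2×(1+g_2)/(r−g_2) = 0.86888/0.086 = 10.10328
P_0 = D_1/(1+r)^1 + D_2/(1+r)^2 + TV/(1+r)^2
    = 0.69297 + 0.70619 + 8.33465 = 9.73381

$9.73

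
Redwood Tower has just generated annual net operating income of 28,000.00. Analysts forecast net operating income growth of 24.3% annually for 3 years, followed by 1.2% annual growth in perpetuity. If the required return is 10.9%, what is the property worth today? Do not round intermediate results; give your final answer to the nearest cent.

D_1 = 34804.00000
D_2 = 43261.37200
D_3 = 53773.88540
Terminal value at year 3: TV = D_3×(1+g_2)/(r−g_2) = 54419.17202/0.097 = 561022.39197
P_0 = D_1/(1+r)^1 + D_2/(1+r)^2 + D_3/(1+r)^3 + TV/(1+r)^3
    = 31383.22813 + 35175.25029 + 39425.46087 + 411325.42684 = 517309.36614

517309.37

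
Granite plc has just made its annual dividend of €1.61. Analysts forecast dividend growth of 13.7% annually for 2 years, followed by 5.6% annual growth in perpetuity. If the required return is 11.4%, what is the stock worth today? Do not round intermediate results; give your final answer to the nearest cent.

D_1 = 1.83057
D_2 = 2.08136
Terminal value at year 2: TV = D_2×(1+g_2)/(r−g_2) = 2.19791/0.058 = 37.89507
P_0 = D_1/(1+r)^1 + D_2/(1+r)^2 + TV/(1+r)^2
    = 1.64324 + 1.67717 + 30.53601 = 33.85642

€33.86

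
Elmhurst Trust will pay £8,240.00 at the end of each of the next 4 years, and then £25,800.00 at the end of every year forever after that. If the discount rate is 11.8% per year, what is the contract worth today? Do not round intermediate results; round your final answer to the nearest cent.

PV of 4-year annuity: £8,240.00 × [1 − (1+0.118)^−4] / 0.118 = 25133.54807
Perpetuity value at year 4: £25,800.00 / 0.118 = 218644.06780
PV of perpetuity: 218644.06780 / (1+0.118)^4 = 139949.22070
Total PV = 25133.54807 + 139949.22070 = 165082.76876

£165082.77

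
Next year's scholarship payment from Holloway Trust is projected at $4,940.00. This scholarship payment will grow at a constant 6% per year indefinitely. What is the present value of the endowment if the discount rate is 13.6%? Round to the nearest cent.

$65000.00

Growing perpetuity: P = D₁ / (r − g) = $4,940.0000 / (0.136 − 0.06) = $65,000.00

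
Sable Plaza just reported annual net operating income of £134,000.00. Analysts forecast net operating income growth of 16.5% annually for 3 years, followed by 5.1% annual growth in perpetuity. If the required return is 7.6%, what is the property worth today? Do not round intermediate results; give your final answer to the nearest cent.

£7622284.71

D_1 = 156110.00000
D_2 = 181868.15000
D_3 = 211876.39475
Terminal value at year 3: TV = D_3×(1+g_2)/(r−g_2) = 222682.09088/0.025 = 8907283.63529
P_0 = D_1/(1+r)^1 + D_2/(1+r)^2 + D_3/(1+r)^3 + TV/(1+r)^3
    = 145083.64312 + 157084.05598 + 170077.06805 + 7150039.94077 = 7622284.70792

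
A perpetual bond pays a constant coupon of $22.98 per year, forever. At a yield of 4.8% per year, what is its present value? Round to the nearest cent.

Level perpetuity: PV = C / r = $22.98 / 0.048 = $478.75

$478.75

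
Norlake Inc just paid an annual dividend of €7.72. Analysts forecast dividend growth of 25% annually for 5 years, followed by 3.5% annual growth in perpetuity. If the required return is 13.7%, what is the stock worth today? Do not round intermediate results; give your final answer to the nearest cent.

€177.56

D_1 = 9.65000
D_2 = 12.06250
D_3 = 15.07812
D_4 = 18.84766
D_5 = 23.55957
Terminal value at year 5: TV = D_5×(1+g_2)/(r−g_2) = 24.38416/0.102 = 239.06035
P_0 = D_1/(1+r)^1 + D_2/(1+r)^2 + D_3/(1+r)^3 + D_4/(1+r)^4 + D_5/(1+r)^5 + TV/(1+r)^5
    = 8.48725 + 9.33075 + 10.25808 + 11.27757 + 12.39838 + 125.80712 = 177.55914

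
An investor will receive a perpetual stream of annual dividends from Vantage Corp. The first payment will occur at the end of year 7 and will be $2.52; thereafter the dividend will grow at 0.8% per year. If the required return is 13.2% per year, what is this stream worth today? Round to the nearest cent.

Value at end of year 6: C₁ / (r − g) = $2.52 / (0.132 − 0.008) = $20.3226
Discount to today: PV = $20.3226 / (1 + 0.132)^6 = $20.3226 / 2.104159 = $9.66

$9.66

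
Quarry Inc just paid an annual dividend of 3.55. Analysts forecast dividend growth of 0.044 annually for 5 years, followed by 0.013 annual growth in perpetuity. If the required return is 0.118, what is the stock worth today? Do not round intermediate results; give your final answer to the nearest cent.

38.84

D_1 = 3.70620
D_2 = 3.86927
D_3 = 4.03952
D_4 = 4.21726
D_5 = 4.40282
Terminal value at year 5: TV = D_5×(1+g_2)/(r−g_2) = 4.46006/0.105 = 42.47672
P_0 = D_1/(1+r)^1 + D_2/(1+r)^2 + D_3/(1+r)^3 + D_4/(1+r)^4 + D_5/(1+r)^5 + TV/(1+r)^5
    = 3.31503 + 3.09561 + 2.89071 + 2.69937 + 2.52070 + 24.31879 = 38.84021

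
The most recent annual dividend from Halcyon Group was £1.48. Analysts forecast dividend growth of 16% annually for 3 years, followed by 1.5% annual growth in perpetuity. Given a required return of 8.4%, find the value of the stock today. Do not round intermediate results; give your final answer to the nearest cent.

£31.77

D_1 = 1.71680
D_2 = 1.99149
D_3 = 2.31013
Terminal value at year 3: TV = D_3×(1+g_2)/(r−g_2) = 2.34478/0.069 = 33.98229
P_0 = D_1/(1+r)^1 + D_2/(1+r)^2 + D_3/(1+r)^3 + TV/(1+r)^3
    = 1.58376 + 1.69480 + 1.81363 + 26.67871 = 31.77090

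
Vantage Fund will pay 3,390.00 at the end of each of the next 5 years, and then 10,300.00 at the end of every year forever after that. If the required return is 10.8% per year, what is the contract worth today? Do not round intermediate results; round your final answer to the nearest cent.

PV of 5-year annuity: 3,390.00 × [1 − (1+0.108)^−5] / 0.108 = 12592.38232
Perpetuity value at year 5: 10,300.00 / 0.108 = 95370.37037
PV of perpetuity: 95370.37037 / (1+0.108)^5 = 57110.32969
Total PV = 12592.38232 + 57110.32969 = 69702.71201

69702.71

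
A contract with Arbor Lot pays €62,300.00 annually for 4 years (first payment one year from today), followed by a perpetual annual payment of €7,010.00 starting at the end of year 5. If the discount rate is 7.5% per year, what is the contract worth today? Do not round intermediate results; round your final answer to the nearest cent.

PV of 4-year annuity: €62,300.00 × [1 − (1+0.075)^−4] / 0.075 = 208663.02660
Perpetuity value at year 4: €7,010.00 / 0.075 = 93466.66667
PV of perpetuity: 93466.66667 / (1+0.075)^4 = 69987.88952
Total PV = 208663.02660 + 69987.88952 = 278650.91612

€278650.92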